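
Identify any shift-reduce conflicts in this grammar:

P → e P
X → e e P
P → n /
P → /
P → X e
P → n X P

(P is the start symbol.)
No shift-reduce conflicts

A shift-reduce conflict occurs when an LR(0) state has both:
  - a complete (reduce) item [A → α .] (dot at the end), and
  - a shift item [B → β . c γ] (dot before a terminal).

Augment with P' → P and build the canonical LR(0) collection (I0 = CLOSURE({[P' → . P]}), then GOTO on every symbol after a dot until no new states appear). It has 16 states:
  I0: { [P → . /], [P → . X e], [P → . e P], [P → . n /], [P → . n X P], [P' → . P], [X → . e e P] }  — shift
  I1: { [P → / .] }  — reduce
  I2: { [P' → P .] }  — accept
  I3: { [P → X . e] }  — shift
  I4: { [P → . /], [P → . X e], [P → . e P], [P → . n /], [P → . n X P], [P → e . P], [X → . e e P], [X → e . e P] }  — shift
  I5: { [P → n . /], [P → n . X P], [X → . e e P] }  — shift
  I6: { [P → n / .] }  — reduce
  I7: { [P → . /], [P → . X e], [P → . e P], [P → . n /], [P → . n X P], [P → n X . P], [X → . e e P] }  — shift
  I8: { [X → e . e P] }  — shift
  I9: { [P → . /], [P → . X e], [P → . e P], [P → . n /], [P → . n X P], [X → . e e P], [X → e e . P] }  — shift
  I10: { [X → e e P .] }  — reduce
  I11: { [P → n X P .] }  — reduce
  I12: { [P → e P .] }  — reduce
  I13: { [P → . /], [P → . X e], [P → . e P], [P → . n /], [P → . n X P], [P → e . P], [X → . e e P], [X → e . e P], [X → e e . P] }  — shift
  I14: { [P → e P .], [X → e e P .] }  — 2 reduces
  I15: { [P → X e .] }  — reduce

No state contains both a complete item and a shift item.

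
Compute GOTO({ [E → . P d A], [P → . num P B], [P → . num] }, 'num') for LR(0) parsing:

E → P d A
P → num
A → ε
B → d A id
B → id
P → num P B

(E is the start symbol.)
{ [P → . num P B], [P → . num], [P → num . P B], [P → num .] }

GOTO(I, 'num') = CLOSURE({ [A → αX.β] : [A → α.Xβ] ∈ I, X = 'num' })

Items with dot before 'num', with the dot advanced:
  [P → . num] → [P → num .]
  [P → . num P B] → [P → num . P B]
Closure of the advanced items:
  [P → num . P B] has the dot before P: add [P → . num], [P → . num P B]

GOTO = { [P → . num P B], [P → . num], [P → num . P B], [P → num .] }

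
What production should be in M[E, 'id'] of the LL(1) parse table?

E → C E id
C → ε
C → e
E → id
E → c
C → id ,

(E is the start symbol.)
To find M[E, 'id'], we find productions for E where 'id' is in the predict set (PREDICT(N → α) = (FIRST(α) \ {ε}) ∪ (FOLLOW(N) if α ⇒* ε)).

Relevant sets:
  FIRST(C) = { 'e', 'id', ε }
  FIRST(E) = { 'c', 'e', 'id' }

E → C E id: PREDICT = { 'c', 'e', 'id' }
  'id' is in predict set, so this production goes in M[E, 'id']
E → id: PREDICT = { 'id' }
  'id' is in predict set, so this production goes in M[E, 'id']
E → c: PREDICT = { 'c' }

M[E, 'id'] = E → C E id, E → id  (a multiply-defined cell — the grammar is not LL(1))

Answer: E → C E id, E → id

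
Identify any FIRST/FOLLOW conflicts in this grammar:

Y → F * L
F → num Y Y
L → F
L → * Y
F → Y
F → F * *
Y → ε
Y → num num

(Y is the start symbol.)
Yes. Y → F '*' L with FOLLOW(Y) on { '*', 'num' }; Y → num num with FOLLOW(Y) on { 'num' }; F → num Y Y with FOLLOW(F) on { 'num' }; F → F '*' '*' with FOLLOW(F) on { '*', 'num' }; L → '*' Y with FOLLOW(L) on { '*' }

A FIRST/FOLLOW conflict occurs when a non-terminal N has a nullable alternative N → β (β ⇒* ε) and another alternative N → α with FIRST(α) ∩ FOLLOW(N) ≠ ∅: on such a lookahead the parser cannot decide between expanding α and letting N vanish via β.

Nullable non-terminals: F, L, Y.
FIRST sets used below: FIRST(Y) = { '*', 'num', ε }, FIRST(F) = { '*', 'num', ε }

F: nullable alternative(s) F → Y; FOLLOW(F) = { $, '*', 'num' }
  F → num Y Y: FIRST \ {ε} = { 'num' } — overlaps FOLLOW(F) on { 'num' }: CONFLICT
  F → Y: FIRST \ {ε} = { '*', 'num' } — this is the only nullable alternative, skip
  F → F * *: FIRST \ {ε} = { '*', 'num' } — overlaps FOLLOW(F) on { '*', 'num' }: CONFLICT

L: nullable alternative(s) L → F; FOLLOW(L) = { $, '*', 'num' }
  L → F: FIRST \ {ε} = { '*', 'num' } — this is the only nullable alternative, skip
  L → * Y: FIRST \ {ε} = { '*' } — overlaps FOLLOW(L) on { '*' }: CONFLICT

Y: nullable alternative(s) Y → ε; FOLLOW(Y) = { $, '*', 'num' }
  Y → F * L: FIRST \ {ε} = { '*', 'num' } — overlaps FOLLOW(Y) on { '*', 'num' }: CONFLICT
  Y → ε: FIRST \ {ε} = { } — this is the only nullable alternative, skip
  Y → num num: FIRST \ {ε} = { 'num' } — overlaps FOLLOW(Y) on { 'num' }: CONFLICT

So the grammar has 5 FIRST/FOLLOW conflicts (marked CONFLICT above).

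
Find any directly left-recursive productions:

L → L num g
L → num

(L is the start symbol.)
Yes, L is left-recursive

Direct left recursion occurs when N → N α for some non-terminal N (the right-hand side begins with the left-hand side itself).

L → L num g: LEFT RECURSIVE (starts with L)
L → num: starts with num

The grammar has direct left recursion on: L.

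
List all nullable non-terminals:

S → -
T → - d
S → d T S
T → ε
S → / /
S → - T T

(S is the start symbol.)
A non-terminal is nullable if it can derive ε (the empty string): either it has an ε-production, or it has a production whose right-hand side consists entirely of nullable non-terminals.

ε-productions: T → ε
So T is immediately nullable.
No further non-terminal can be added: every production for the remaining non-terminals contains a terminal or a non-nullable non-terminal.
Nullable = { 'T' }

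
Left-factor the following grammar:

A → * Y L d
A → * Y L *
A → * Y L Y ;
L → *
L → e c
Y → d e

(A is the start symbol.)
A → * Y L A'
A' → d
A' → *
A' → Y ;
L → *
L → e c
Y → d e

Left-factoring transforms A → αβ₁ | αβ₂ into A → αA' and A' → β₁ | β₂
(α is the longest common prefix among the alternatives). Repeat until
no nonterminal has two alternatives with a common prefix.

Round 1: A has alternatives sharing prefix '* Y L'. Introduce A': A → * Y L A'
  Add: A' → d
  Add: A' → *
  Add: A' → Y ;

No remaining common prefixes — done.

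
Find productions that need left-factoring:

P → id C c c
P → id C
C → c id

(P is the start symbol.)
Yes, P has productions with common prefix 'id C'

Left-factoring is needed when two productions for the same non-terminal
share a common prefix on the right-hand side.

Productions for P:
  P → id C c c
  P → id C

Found common prefix 'id C' in productions for P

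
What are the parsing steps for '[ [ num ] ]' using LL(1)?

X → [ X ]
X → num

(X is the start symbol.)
LL(1) parsing maintains a stack (initially the start symbol over $) and the input. At each step: if the stack top is a terminal, match it against the current input token; if it is a non-terminal N, replace it with the RHS of M[N, lookahead] (the unique production whose predict set contains the lookahead).

Stack is shown with the top on the left.

Stack      Input          Action
--------------------------------
X $        [ [ num ] ] $  output X → [ X ]
[ X ] $    [ [ num ] ] $  match '['
X ] $      [ num ] ] $    output X → [ X ]
[ X ] ] $  [ num ] ] $    match '['
X ] ] $    num ] ] $      output X → num
num ] ] $  num ] ] $      match 'num'
] ] $      ] ] $          match ']'
] $        ] $            match ']'
$          $              accept

The string is accepted.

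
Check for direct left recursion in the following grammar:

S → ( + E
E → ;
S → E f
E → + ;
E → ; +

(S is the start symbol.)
S → ( + E: starts with '('
E → ;: starts with ';'
S → E f: starts with E
E → + ;: starts with '+'
E → ; +: starts with ';'

No direct left recursion found.

Answer: No direct left recursion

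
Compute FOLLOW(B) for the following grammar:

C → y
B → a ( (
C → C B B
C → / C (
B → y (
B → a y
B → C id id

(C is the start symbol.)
In C → C B B: B is followed by B, add FIRST(B) \ {ε} = { '/', 'a', 'y' }
In C → C B B: B is at the end, add FOLLOW(C)

The FOLLOW sets referred to above (computed the same way, to a fixed point):
  FOLLOW(C) = { $, '(', '/', 'a', 'id', 'y' }

Taking the union: FOLLOW(B) = { $, '(', '/', 'a', 'id', 'y' }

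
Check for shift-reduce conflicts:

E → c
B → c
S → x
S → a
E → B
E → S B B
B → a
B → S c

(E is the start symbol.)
Augment with E' → E and build the canonical LR(0) collection (I0 = CLOSURE({[E' → . E]}), then GOTO on every symbol after a dot until no new states appear). It has 13 states:
  I0: { [B → . S c], [B → . a], [B → . c], [E → . B], [E → . S B B], [E → . c], [E' → . E], [S → . a], [S → . x] }  — shift
  I1: { [E → B .] }  — reduce
  I2: { [E' → E .] }  — accept
  I3: { [B → . S c], [B → . a], [B → . c], [B → S . c], [E → S . B B], [S → . a], [S → . x] }  — shift
  I4: { [B → a .], [S → a .] }  — 2 reduces
  I5: { [B → c .], [E → c .] }  — 2 reduces
  I6: { [S → x .] }  — reduce
  I7: { [B → . S c], [B → . a], [B → . c], [E → S B . B], [S → . a], [S → . x] }  — shift
  I8: { [B → S . c] }  — shift
  I9: { [B → S c .], [B → c .] }  — 2 reduces
  I10: { [B → S c .] }  — reduce
  I11: { [E → S B B .] }  — reduce
  I12: { [B → c .] }  — reduce

No state contains both a complete item and a shift item.

Answer: No shift-reduce conflicts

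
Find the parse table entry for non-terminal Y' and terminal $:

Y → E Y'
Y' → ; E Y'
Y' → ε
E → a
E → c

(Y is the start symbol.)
Y' → ε

To find M[Y', $], we find productions for Y' where $ is in the predict set (PREDICT(N → α) = (FIRST(α) \ {ε}) ∪ (FOLLOW(N) if α ⇒* ε)).

Relevant sets:
  FOLLOW(Y') = { $ }

Y' → ; E Y': PREDICT = { ';' }
Y' → ε: PREDICT = { $ }
  $ is in predict set, so this production goes in M[Y', $]

M[Y', $] = Y' → ε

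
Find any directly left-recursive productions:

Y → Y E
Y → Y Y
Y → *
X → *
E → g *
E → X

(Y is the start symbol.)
Y → Y E: LEFT RECURSIVE (starts with Y)
Y → Y Y: LEFT RECURSIVE (starts with Y)
Y → *: starts with '*'
X → *: starts with '*'
E → g *: starts with g
E → X: starts with X

The grammar has direct left recursion on: Y.

Answer: Yes, Y is left-recursive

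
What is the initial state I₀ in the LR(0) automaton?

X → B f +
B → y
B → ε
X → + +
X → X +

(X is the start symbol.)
{ [B → . y], [B → .], [X → . + +], [X → . B f +], [X → . X +], [X' → . X] }

First, augment the grammar with X' → X
I₀ = CLOSURE({ [X' → . X] }):
  [X' → . X] has the dot before X: add [X → . B f +], [X → . + +], [X → . X +]
  [X → . B f +] has the dot before B: add [B → . y], [B → .]
No further items can be added.

I₀ = { [B → . y], [B → .], [X → . + +], [X → . B f +], [X → . X +], [X' → . X] }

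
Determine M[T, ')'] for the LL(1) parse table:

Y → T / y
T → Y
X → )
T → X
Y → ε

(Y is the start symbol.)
T → Y, T → X

To find M[T, ')'], we find productions for T where ')' is in the predict set (PREDICT(N → α) = (FIRST(α) \ {ε}) ∪ (FOLLOW(N) if α ⇒* ε)).

Relevant sets:
  FIRST(Y) = { ')', '/', ε }
  FIRST(X) = { ')' }
  FOLLOW(T) = { '/' }

T → Y: PREDICT = { ')', '/' }
  ')' is in predict set, so this production goes in M[T, ')']
T → X: PREDICT = { ')' }
  ')' is in predict set, so this production goes in M[T, ')']

M[T, ')'] = T → Y, T → X  (a multiply-defined cell — the grammar is not LL(1))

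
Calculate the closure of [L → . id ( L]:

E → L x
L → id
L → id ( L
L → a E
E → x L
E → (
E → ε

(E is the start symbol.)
To compute CLOSURE, for each item [A → α.Bβ] where B is a non-terminal, add [B → .γ] for all productions B → γ; repeat for the newly added items until nothing changes.

Start with: [L → . id ( L]
The dot precedes the terminal id, so nothing is added.

CLOSURE = { [L → . id ( L] }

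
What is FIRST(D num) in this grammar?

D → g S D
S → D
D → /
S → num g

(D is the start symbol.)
FIRST sets of the non-terminals involved (from the grammar, by fixed-point iteration):
  FIRST(D) = { '/', 'g' }

To compute FIRST(D num), process the symbols left to right:
Symbol D is a non-terminal. Add FIRST(D) \ {ε} = { '/', 'g' }
D is not nullable (ε ∉ FIRST(D)), so stop here.
FIRST(D num) = { '/', 'g' }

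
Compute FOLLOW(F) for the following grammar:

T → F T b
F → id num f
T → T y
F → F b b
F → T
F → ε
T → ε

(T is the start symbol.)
{ 'b', 'id', 'y' }

In T → F T b: F is followed by T b, add FIRST(T b) \ {ε} = { 'b', 'id', 'y' }
In F → F b b: F is followed by b b, add FIRST(b b) \ {ε} = { 'b' }

Taking the union: FOLLOW(F) = { 'b', 'id', 'y' }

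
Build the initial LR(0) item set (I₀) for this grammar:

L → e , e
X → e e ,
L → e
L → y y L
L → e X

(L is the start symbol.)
{ [L → . e , e], [L → . e X], [L → . e], [L → . y y L], [L' → . L] }

First, augment the grammar with L' → L
I₀ = CLOSURE({ [L' → . L] }):
  [L' → . L] has the dot before L: add [L → . e , e], [L → . e], [L → . y y L], [L → . e X]
No further items can be added.

I₀ = { [L → . e , e], [L → . e X], [L → . e], [L → . y y L], [L' → . L] }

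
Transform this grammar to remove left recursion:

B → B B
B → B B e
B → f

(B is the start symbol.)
B → f B'
B' → B B'
B' → B e B'
B' → ε

B is directly left-recursive. The standard transformation for
  A → A α₁ | ... | A α_m | β₁ | ... | β_n
is
  A  → β₁ A' | ... | β_n A'
  A' → α₁ A' | ... | α_m A' | ε

B → f becomes B → f B'
B → B B becomes B' → B B'
B → B B e becomes B' → B e B'
Add B' → ε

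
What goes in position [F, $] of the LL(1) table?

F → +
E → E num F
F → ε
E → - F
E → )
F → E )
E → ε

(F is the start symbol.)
To find M[F, $], we find productions for F where $ is in the predict set (PREDICT(N → α) = (FIRST(α) \ {ε}) ∪ (FOLLOW(N) if α ⇒* ε)).

Relevant sets:
  FIRST(E) = { ')', '-', 'num', ε }
  FOLLOW(F) = { $, ')', 'num' }

F → +: PREDICT = { '+' }
F → ε: PREDICT = { $, ')', 'num' }
  $ is in predict set, so this production goes in M[F, $]
F → E ): PREDICT = { ')', '-', 'num' }

M[F, $] = F → ε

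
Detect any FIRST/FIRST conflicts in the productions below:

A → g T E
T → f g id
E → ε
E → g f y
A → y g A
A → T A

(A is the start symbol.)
No FIRST/FIRST conflicts.

A FIRST/FIRST conflict occurs when two productions N → α and N → β for the same non-terminal have FIRST(α) ∩ FIRST(β) ≠ ∅ (with ε ∈ FIRST of a nullable right-hand side, so two nullable alternatives also conflict).

FIRST sets of the non-terminals at (or reachable through a nullable prefix from) the front of some alternative:
  FIRST(T) = { 'f' }

Productions for A:
  A → g T E: FIRST = { 'g' }
  A → y g A: FIRST = { 'y' }
  A → T A: FIRST = { 'f' }
Productions for E:
  E → ε: FIRST = { ε }
  E → g f y: FIRST = { 'g' }
T has only one production, so no FIRST/FIRST conflict is possible there.

All alternatives of each non-terminal have pairwise disjoint FIRST sets.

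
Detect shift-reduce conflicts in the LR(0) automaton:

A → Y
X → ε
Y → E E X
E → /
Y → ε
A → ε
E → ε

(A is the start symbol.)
Augment with A' → A and build the canonical LR(0) collection (I0 = CLOSURE({[A' → . A]}), then GOTO on every symbol after a dot until no new states appear). It has 7 states:
  I0: { [A → . Y], [A → .], [A' → . A], [E → . /], [E → .], [Y → . E E X], [Y → .] }  — shift, 3 reduces
  I1: { [E → / .] }  — reduce
  I2: { [A' → A .] }  — accept
  I3: { [E → . /], [E → .], [Y → E . E X] }  — shift, reduce
  I4: { [A → Y .] }  — reduce
  I5: { [X → .], [Y → E E . X] }  — reduce
  I6: { [Y → E E X .] }  — reduce

I0 contains reduce items [A → .], [E → .], [Y → .] and shift item [E → . /] — shift-reduce conflict.
I3 contains reduce item [E → .] and shift item [E → . /] — shift-reduce conflict.

Answer: Yes — I0: [A → .] vs [E → . /]; I3: [E → .] vs [E → . /]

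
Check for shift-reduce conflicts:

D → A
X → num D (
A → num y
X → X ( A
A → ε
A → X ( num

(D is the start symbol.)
A shift-reduce conflict occurs when an LR(0) state has both:
  - a complete (reduce) item [A → α .] (dot at the end), and
  - a shift item [B → β . c γ] (dot before a terminal).

Augment with D' → D and build the canonical LR(0) collection (I0 = CLOSURE({[D' → . D]}), then GOTO on every symbol after a dot until no new states appear). It has 11 states:
  I0: { [A → . X ( num], [A → . num y], [A → .], [D → . A], [D' → . D], [X → . X ( A], [X → . num D (] }  — shift, reduce
  I1: { [D → A .] }  — reduce
  I2: { [D' → D .] }  — accept
  I3: { [A → X . ( num], [X → X . ( A] }  — shift
  I4: { [A → . X ( num], [A → . num y], [A → .], [A → num . y], [D → . A], [X → . X ( A], [X → . num D (], [X → num . D (] }  — shift, reduce
  I5: { [X → num D . (] }  — shift
  I6: { [A → num y .] }  — reduce
  I7: { [X → num D ( .] }  — reduce
  I8: { [A → . X ( num], [A → . num y], [A → .], [A → X ( . num], [X → . X ( A], [X → . num D (], [X → X ( . A] }  — shift, reduce
  I9: { [X → X ( A .] }  — reduce
  I10: { [A → . X ( num], [A → . num y], [A → .], [A → X ( num .], [A → num . y], [D → . A], [X → . X ( A], [X → . num D (], [X → num . D (] }  — shift, 2 reduces

I0 contains reduce item [A → .] and shift items [A → . num y], [X → . num D (] — shift-reduce conflict.
I4 contains reduce item [A → .] and shift items [A → . num y], [A → num . y], [X → . num D (] — shift-reduce conflict.
I8 contains reduce item [A → .] and shift items [A → X ( . num], [A → . num y], [X → . num D (] — shift-reduce conflict.
I10 contains reduce items [A → .], [A → X ( num .] and shift items [A → . num y], [A → num . y], [X → . num D (] — shift-reduce conflict.

Answer: Yes — I0: [A → .] vs [A → . num y]; I4: [A → .] vs [A → . num y]; I8: [A → .] vs [A → X ( . num]; I10: [A → .] vs [A → . num y]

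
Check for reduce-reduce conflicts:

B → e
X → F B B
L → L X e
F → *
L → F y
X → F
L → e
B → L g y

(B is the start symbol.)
Yes — I5: [B → e .] vs [L → e .]

Augment with B' → B and build the canonical LR(0) collection (I0 = CLOSURE({[B' → . B]}), then GOTO on every symbol after a dot until no new states appear). It has 14 states:
  I0: { [B → . L g y], [B → . e], [B' → . B], [F → . *], [L → . F y], [L → . L X e], [L → . e] }  — shift
  I1: { [F → * .] }  — reduce
  I2: { [B' → B .] }  — accept
  I3: { [L → F . y] }  — shift
  I4: { [B → L . g y], [F → . *], [L → L . X e], [X → . F B B], [X → . F] }  — shift
  I5: { [B → e .], [L → e .] }  — 2 reduces
  I6: { [B → . L g y], [B → . e], [F → . *], [L → . F y], [L → . L X e], [L → . e], [X → F . B B], [X → F .] }  — shift, reduce
  I7: { [L → L X . e] }  — shift
  I8: { [B → L g . y] }  — shift
  I9: { [B → L g y .] }  — reduce
  I10: { [L → L X e .] }  — reduce
  I11: { [B → . L g y], [B → . e], [F → . *], [L → . F y], [L → . L X e], [L → . e], [X → F B . B] }  — shift
  I12: { [X → F B B .] }  — reduce
  I13: { [L → F y .] }  — reduce

I5 contains complete items [B → e .], [L → e .] — reduce-reduce conflict.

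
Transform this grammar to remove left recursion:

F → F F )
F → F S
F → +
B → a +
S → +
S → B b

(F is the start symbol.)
F → + F'
F' → F ) F'
F' → S F'
F' → ε
B → a +
S → +
S → B b

F is directly left-recursive. The standard transformation for
  A → A α₁ | ... | A α_m | β₁ | ... | β_n
is
  A  → β₁ A' | ... | β_n A'
  A' → α₁ A' | ... | α_m A' | ε

F → + becomes F → + F'
F → F F ) becomes F' → F ) F'
F → F S becomes F' → S F'
Add F' → ε

Productions for other non-terminals are unchanged:
  B → a +
  S → +
  S → B b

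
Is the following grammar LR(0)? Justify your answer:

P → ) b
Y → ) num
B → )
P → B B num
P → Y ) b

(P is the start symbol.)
No. Shift-reduce conflict between [B → ) .] and [P → ) . b]

Augment with P' → P and build the canonical LR(0) collection (I0 = CLOSURE({[P' → . P]}), then GOTO on every symbol after a dot until no new states appear). It has 12 states:
  I0: { [B → . )], [P → . ) b], [P → . B B num], [P → . Y ) b], [P' → . P], [Y → . ) num] }  — shift
  I1: { [B → ) .], [P → ) . b], [Y → ) . num] }  — shift, reduce
  I2: { [B → . )], [P → B . B num] }  — shift
  I3: { [P' → P .] }  — accept
  I4: { [P → Y . ) b] }  — shift
  I5: { [P → Y ) . b] }  — shift
  I6: { [P → Y ) b .] }  — reduce
  I7: { [B → ) .] }  — reduce
  I8: { [P → B B . num] }  — shift
  I9: { [P → B B num .] }  — reduce
  I10: { [P → ) b .] }  — reduce
  I11: { [Y → ) num .] }  — reduce

Conflict in state I1:
  Shift-reduce conflict between [B → ) .] and [P → ) . b]
So the grammar is NOT LR(0).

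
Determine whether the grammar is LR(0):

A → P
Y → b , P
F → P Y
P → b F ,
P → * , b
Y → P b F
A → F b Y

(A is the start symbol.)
A grammar is LR(0) if no state in the canonical LR(0) collection has:
  - both a shift item (dot before a terminal) and a complete item (shift-reduce conflict), or
  - two or more complete items (reduce-reduce conflict; the accept item [A' → A .] counts as a complete item here).

Augment with A' → A and build the canonical LR(0) collection (I0 = CLOSURE({[A' → . A]}), then GOTO on every symbol after a dot until no new states appear). It has 20 states:
  I0: { [A → . F b Y], [A → . P], [A' → . A], [F → . P Y], [P → . * , b], [P → . b F ,] }  — shift
  I1: { [P → * . , b] }  — shift
  I2: { [A' → A .] }  — accept
  I3: { [A → F . b Y] }  — shift
  I4: { [A → P .], [F → P . Y], [P → . * , b], [P → . b F ,], [Y → . P b F], [Y → . b , P] }  — shift, reduce
  I5: { [F → . P Y], [P → . * , b], [P → . b F ,], [P → b . F ,] }  — shift
  I6: { [P → b F . ,] }  — shift
  I7: { [F → P . Y], [P → . * , b], [P → . b F ,], [Y → . P b F], [Y → . b , P] }  — shift
  I8: { [Y → P . b F] }  — shift
  I9: { [F → P Y .] }  — reduce
  I10: { [F → . P Y], [P → . * , b], [P → . b F ,], [P → b . F ,], [Y → b . , P] }  — shift
  I11: { [P → . * , b], [P → . b F ,], [Y → b , . P] }  — shift
  I12: { [Y → b , P .] }  — reduce
  I13: { [F → . P Y], [P → . * , b], [P → . b F ,], [Y → P b . F] }  — shift
  I14: { [Y → P b F .] }  — reduce
  I15: { [P → b F , .] }  — reduce
  I16: { [A → F b . Y], [P → . * , b], [P → . b F ,], [Y → . P b F], [Y → . b , P] }  — shift
  I17: { [A → F b Y .] }  — reduce
  I18: { [P → * , . b] }  — shift
  I19: { [P → * , b .] }  — reduce

Conflict in state I4:
  Shift-reduce conflict between [A → P .] and [P → . * , b]
So the grammar is NOT LR(0).

Answer: No. Shift-reduce conflict between [A → P .] and [P → . * , b]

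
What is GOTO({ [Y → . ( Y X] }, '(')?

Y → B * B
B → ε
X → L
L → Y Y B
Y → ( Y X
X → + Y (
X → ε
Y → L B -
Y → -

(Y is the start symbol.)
{ [B → .], [L → . Y Y B], [Y → ( . Y X], [Y → . ( Y X], [Y → . -], [Y → . B * B], [Y → . L B -] }

GOTO(I, '(') = CLOSURE({ [A → αX.β] : [A → α.Xβ] ∈ I, X = '(' })

Items with dot before '(', with the dot advanced:
  [Y → . ( Y X] → [Y → ( . Y X]
Closure of the advanced items:
  [Y → ( . Y X] has the dot before Y: add [Y → . B * B], [Y → . ( Y X], [Y → . L B -], [Y → . -]
  [Y → . B * B] has the dot before B: add [B → .]
  [Y → . L B -] has the dot before L: add [L → . Y Y B]

GOTO = { [B → .], [L → . Y Y B], [Y → ( . Y X], [Y → . ( Y X], [Y → . -], [Y → . B * B], [Y → . L B -] }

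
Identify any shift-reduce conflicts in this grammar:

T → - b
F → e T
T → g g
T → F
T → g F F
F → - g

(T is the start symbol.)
A shift-reduce conflict occurs when an LR(0) state has both:
  - a complete (reduce) item [A → α .] (dot at the end), and
  - a shift item [B → β . c γ] (dot before a terminal).

Augment with T' → T and build the canonical LR(0) collection (I0 = CLOSURE({[T' → . T]}), then GOTO on every symbol after a dot until no new states appear). It has 13 states:
  I0: { [F → . - g], [F → . e T], [T → . - b], [T → . F], [T → . g F F], [T → . g g], [T' → . T] }  — shift
  I1: { [F → - . g], [T → - . b] }  — shift
  I2: { [T → F .] }  — reduce
  I3: { [T' → T .] }  — accept
  I4: { [F → . - g], [F → . e T], [F → e . T], [T → . - b], [T → . F], [T → . g F F], [T → . g g] }  — shift
  I5: { [F → . - g], [F → . e T], [T → g . F F], [T → g . g] }  — shift
  I6: { [F → - . g] }  — shift
  I7: { [F → . - g], [F → . e T], [T → g F . F] }  — shift
  I8: { [T → g g .] }  — reduce
  I9: { [T → g F F .] }  — reduce
  I10: { [F → - g .] }  — reduce
  I11: { [F → e T .] }  — reduce
  I12: { [T → - b .] }  — reduce

No state contains both a complete item and a shift item.

Answer: No shift-reduce conflicts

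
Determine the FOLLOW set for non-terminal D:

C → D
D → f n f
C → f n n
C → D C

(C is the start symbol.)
In C → D: D is at the end, add FOLLOW(C)
In C → D C: D is followed by C, add FIRST(C) \ {ε} = { 'f' }

The FOLLOW sets referred to above (computed the same way, to a fixed point):
  FOLLOW(C) = { $ }

Taking the union: FOLLOW(D) = { $, 'f' }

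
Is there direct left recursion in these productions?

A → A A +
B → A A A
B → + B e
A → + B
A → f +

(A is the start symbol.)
Direct left recursion occurs when N → N α for some non-terminal N (the right-hand side begins with the left-hand side itself).

A → A A +: LEFT RECURSIVE (starts with A)
B → A A A: starts with A
B → + B e: starts with '+'
A → + B: starts with '+'
A → f +: starts with f

The grammar has direct left recursion on: A.

Answer: Yes, A is left-recursive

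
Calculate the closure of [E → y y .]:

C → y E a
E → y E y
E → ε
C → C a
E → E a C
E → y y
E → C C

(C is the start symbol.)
{ [E → y y .] }

Start with: [E → y y .]
The dot is at the end, so nothing is added.

CLOSURE = { [E → y y .] }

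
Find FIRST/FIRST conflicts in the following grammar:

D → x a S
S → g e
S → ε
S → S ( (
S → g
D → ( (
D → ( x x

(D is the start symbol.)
A FIRST/FIRST conflict occurs when two productions N → α and N → β for the same non-terminal have FIRST(α) ∩ FIRST(β) ≠ ∅ (with ε ∈ FIRST of a nullable right-hand side, so two nullable alternatives also conflict).

FIRST sets of the non-terminals at (or reachable through a nullable prefix from) the front of some alternative:
  FIRST(S) = { '(', 'g', ε }

Productions for D:
  D → x a S: FIRST = { 'x' }
  D → ( (: FIRST = { '(' }
  D → ( x x: FIRST = { '(' }
Productions for S:
  S → g e: FIRST = { 'g' }
  S → ε: FIRST = { ε }
  S → S ( (: FIRST = { '(', 'g' }
  S → g: FIRST = { 'g' }

Conflict for D: D → ( ( and D → ( x x
  Overlap: { '(' }
Conflict for S: S → g e and S → S ( (
  Overlap: { 'g' }
Conflict for S: S → g e and S → g
  Overlap: { 'g' }
Conflict for S: S → S ( ( and S → g
  Overlap: { 'g' }

Answer: Yes. D → '(' '(' / D → '(' x x on { '(' }; S → g e / S → S '(' '(' on { 'g' }; S → g e / S → g on { 'g' }; S → S '(' '(' / S → g on { 'g' }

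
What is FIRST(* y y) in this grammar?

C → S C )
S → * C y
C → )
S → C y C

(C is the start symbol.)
{ '*' }

To compute FIRST(* y y), process the symbols left to right:
Symbol * is a terminal. Add '*' and stop.
FIRST(* y y) = { '*' }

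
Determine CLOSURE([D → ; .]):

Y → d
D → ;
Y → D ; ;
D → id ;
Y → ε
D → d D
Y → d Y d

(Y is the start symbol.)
Start with: [D → ; .]
The dot is at the end, so nothing is added.

CLOSURE = { [D → ; .] }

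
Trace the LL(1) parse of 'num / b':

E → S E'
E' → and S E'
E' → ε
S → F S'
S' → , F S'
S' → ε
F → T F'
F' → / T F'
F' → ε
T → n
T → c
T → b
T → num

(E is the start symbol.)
LL(1) parsing maintains a stack (initially the start symbol over $) and the input. At each step: if the stack top is a terminal, match it against the current input token; if it is a non-terminal N, replace it with the RHS of M[N, lookahead] (the unique production whose predict set contains the lookahead).

Stack is shown with the top on the left.

Stack           Input      Action
---------------------------------
E $             num / b $  output E → S E'
S E' $          num / b $  output S → F S'
F S' E' $       num / b $  output F → T F'
T F' S' E' $    num / b $  output T → num
num F' S' E' $  num / b $  match 'num'
F' S' E' $      / b $      output F' → / T F'
/ T F' S' E' $  / b $      match '/'
T F' S' E' $    b $        output T → b
b F' S' E' $    b $        match 'b'
F' S' E' $      $          output F' → ε
S' E' $         $          output S' → ε
E' $            $          output E' → ε
$               $          accept

The string is accepted.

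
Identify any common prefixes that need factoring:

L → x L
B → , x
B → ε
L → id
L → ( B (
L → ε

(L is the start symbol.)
No, left-factoring is not needed

Left-factoring is needed when two productions for the same non-terminal
share a common prefix on the right-hand side.

Productions for L:
  L → x L
  L → id
  L → ( B (
  L → ε
Productions for B:
  B → , x
  B → ε

No common prefixes found.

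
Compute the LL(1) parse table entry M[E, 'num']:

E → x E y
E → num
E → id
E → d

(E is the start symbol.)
To find M[E, 'num'], we find productions for E where 'num' is in the predict set (PREDICT(N → α) = (FIRST(α) \ {ε}) ∪ (FOLLOW(N) if α ⇒* ε)).

E → x E y: PREDICT = { 'x' }
E → num: PREDICT = { 'num' }
  'num' is in predict set, so this production goes in M[E, 'num']
E → id: PREDICT = { 'id' }
E → d: PREDICT = { 'd' }

M[E, 'num'] = E → num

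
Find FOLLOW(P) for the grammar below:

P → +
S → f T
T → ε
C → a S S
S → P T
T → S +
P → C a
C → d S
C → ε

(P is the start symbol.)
To compute FOLLOW(P), find every occurrence of P on a right-hand side N → α P β: add FIRST(β) \ {ε}, and if β is empty or nullable also add FOLLOW(N). Iterate to a fixed point.

P is the start symbol, so $ ∈ FOLLOW(P).
In S → P T: P is followed by T, add FIRST(T) \ {ε} = { '+', 'a', 'd', 'f' }
  T is nullable, so also add FOLLOW(S)

The FOLLOW sets referred to above (computed the same way, to a fixed point):
  FOLLOW(S) = { '+', 'a', 'd', 'f' }

Taking the union: FOLLOW(P) = { $, '+', 'a', 'd', 'f' }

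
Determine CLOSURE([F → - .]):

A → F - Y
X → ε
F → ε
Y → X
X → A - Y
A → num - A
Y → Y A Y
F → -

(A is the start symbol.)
Start with: [F → - .]
The dot is at the end, so nothing is added.

CLOSURE = { [F → - .] }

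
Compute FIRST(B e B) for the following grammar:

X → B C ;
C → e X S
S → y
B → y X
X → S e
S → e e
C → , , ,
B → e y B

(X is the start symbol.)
FIRST sets of the non-terminals involved (from the grammar, by fixed-point iteration):
  FIRST(B) = { 'e', 'y' }

To compute FIRST(B e B), process the symbols left to right:
Symbol B is a non-terminal. Add FIRST(B) \ {ε} = { 'e', 'y' }
B is not nullable (ε ∉ FIRST(B)), so stop here.
FIRST(B e B) = { 'e', 'y' }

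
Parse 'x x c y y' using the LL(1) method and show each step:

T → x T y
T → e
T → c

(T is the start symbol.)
LL(1) parsing maintains a stack (initially the start symbol over $) and the input. At each step: if the stack top is a terminal, match it against the current input token; if it is a non-terminal N, replace it with the RHS of M[N, lookahead] (the unique production whose predict set contains the lookahead).

Stack is shown with the top on the left.

Stack      Input        Action
------------------------------
T $        x x c y y $  output T → x T y
x T y $    x x c y y $  match 'x'
T y $      x c y y $    output T → x T y
x T y y $  x c y y $    match 'x'
T y y $    c y y $      output T → c
c y y $    c y y $      match 'c'
y y $      y y $        match 'y'
y $        y $          match 'y'
$          $            accept

The string is accepted.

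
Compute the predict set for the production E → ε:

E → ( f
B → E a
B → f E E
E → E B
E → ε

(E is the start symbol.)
PREDICT(E → ε) = (FIRST(RHS) \ {ε}) ∪ (FOLLOW(E) if ε ∈ FIRST(RHS), i.e. RHS ⇒* ε)
The right-hand side is ε (FIRST(ε) = { ε }), so the predict set is FOLLOW(E) = { $, '(', 'a', 'f' }
PREDICT(E → ε) = { $, '(', 'a', 'f' }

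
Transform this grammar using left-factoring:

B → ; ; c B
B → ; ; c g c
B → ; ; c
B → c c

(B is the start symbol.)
B → ; ; c B'
B' → B
B' → g c
B' → ε
B → c c

Left-factoring transforms A → αβ₁ | αβ₂ into A → αA' and A' → β₁ | β₂
(α is the longest common prefix among the alternatives). Repeat until
no nonterminal has two alternatives with a common prefix.

Round 1: B has alternatives sharing prefix '; ; c'. Introduce B': B → ; ; c B'
  Add: B' → B
  Add: B' → g c
  Add: B' → ε

No remaining common prefixes — done.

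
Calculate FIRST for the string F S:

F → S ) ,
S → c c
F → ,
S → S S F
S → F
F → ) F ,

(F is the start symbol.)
{ ')', ',', 'c' }

FIRST sets of the non-terminals involved (from the grammar, by fixed-point iteration):
  FIRST(F) = { ')', ',', 'c' }

To compute FIRST(F S), process the symbols left to right:
Symbol F is a non-terminal. Add FIRST(F) \ {ε} = { ')', ',', 'c' }
F is not nullable (ε ∉ FIRST(F)), so stop here.
FIRST(F S) = { ')', ',', 'c' }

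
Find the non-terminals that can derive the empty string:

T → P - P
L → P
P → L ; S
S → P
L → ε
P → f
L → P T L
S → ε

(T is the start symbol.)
ε-productions: L → ε, S → ε
So L, S are immediately nullable.
No further non-terminal can be added: every production for the remaining non-terminals contains a terminal or a non-nullable non-terminal.
Nullable = { 'L', 'S' }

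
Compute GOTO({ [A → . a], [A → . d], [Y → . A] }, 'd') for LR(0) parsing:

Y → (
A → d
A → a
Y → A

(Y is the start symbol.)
GOTO(I, 'd') = CLOSURE({ [A → αX.β] : [A → α.Xβ] ∈ I, X = 'd' })

Items with dot before 'd', with the dot advanced:
  [A → . d] → [A → d .]
Closure adds nothing (no advanced item has the dot before a non-terminal).

GOTO = { [A → d .] }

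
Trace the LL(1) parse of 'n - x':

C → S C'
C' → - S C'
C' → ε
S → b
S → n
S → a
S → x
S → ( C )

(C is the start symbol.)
LL(1) parsing maintains a stack (initially the start symbol over $) and the input. At each step: if the stack top is a terminal, match it against the current input token; if it is a non-terminal N, replace it with the RHS of M[N, lookahead] (the unique production whose predict set contains the lookahead).

Stack is shown with the top on the left.

Stack     Input    Action
-------------------------
C $       n - x $  output C → S C'
S C' $    n - x $  output S → n
n C' $    n - x $  match 'n'
C' $      - x $    output C' → - S C'
- S C' $  - x $    match '-'
S C' $    x $      output S → x
x C' $    x $      match 'x'
C' $      $        output C' → ε
$         $        accept

The string is accepted.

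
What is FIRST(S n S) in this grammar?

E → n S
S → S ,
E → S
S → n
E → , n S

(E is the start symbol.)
{ 'n' }

FIRST sets of the non-terminals involved (from the grammar, by fixed-point iteration):
  FIRST(S) = { 'n' }

To compute FIRST(S n S), process the symbols left to right:
Symbol S is a non-terminal. Add FIRST(S) \ {ε} = { 'n' }
S is not nullable (ε ∉ FIRST(S)), so stop here.
FIRST(S n S) = { 'n' }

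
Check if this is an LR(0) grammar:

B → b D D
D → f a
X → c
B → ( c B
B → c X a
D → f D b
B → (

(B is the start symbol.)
No. Shift-reduce conflict between [B → ( .] and [B → ( . c B]

A grammar is LR(0) if no state in the canonical LR(0) collection has:
  - both a shift item (dot before a terminal) and a complete item (shift-reduce conflict), or
  - two or more complete items (reduce-reduce conflict; the accept item [B' → B .] counts as a complete item here).

Augment with B' → B and build the canonical LR(0) collection (I0 = CLOSURE({[B' → . B]}), then GOTO on every symbol after a dot until no new states appear). It has 16 states:
  I0: { [B → . ( c B], [B → . (], [B → . b D D], [B → . c X a], [B' → . B] }  — shift
  I1: { [B → ( . c B], [B → ( .] }  — shift, reduce
  I2: { [B' → B .] }  — accept
  I3: { [B → b . D D], [D → . f D b], [D → . f a] }  — shift
  I4: { [B → c . X a], [X → . c] }  — shift
  I5: { [B → c X . a] }  — shift
  I6: { [X → c .] }  — reduce
  I7: { [B → c X a .] }  — reduce
  I8: { [B → b D . D], [D → . f D b], [D → . f a] }  — shift
  I9: { [D → . f D b], [D → . f a], [D → f . D b], [D → f . a] }  — shift
  I10: { [D → f D . b] }  — shift
  I11: { [D → f a .] }  — reduce
  I12: { [D → f D b .] }  — reduce
  I13: { [B → b D D .] }  — reduce
  I14: { [B → ( c . B], [B → . ( c B], [B → . (], [B → . b D D], [B → . c X a] }  — shift
  I15: { [B → ( c B .] }  — reduce

Conflict in state I1:
  Shift-reduce conflict between [B → ( .] and [B → ( . c B]
So the grammar is NOT LR(0).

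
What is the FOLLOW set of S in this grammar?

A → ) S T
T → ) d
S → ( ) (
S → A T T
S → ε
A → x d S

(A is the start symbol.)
To compute FOLLOW(S), find every occurrence of S on a right-hand side N → α S β: add FIRST(β) \ {ε}, and if β is empty or nullable also add FOLLOW(N). Iterate to a fixed point.

In A → ) S T: S is followed by T, add FIRST(T) \ {ε} = { ')' }
In A → x d S: S is at the end, add FOLLOW(A)

The FOLLOW sets referred to above (computed the same way, to a fixed point):
  FOLLOW(A) = { $, ')' }

Taking the union: FOLLOW(S) = { $, ')' }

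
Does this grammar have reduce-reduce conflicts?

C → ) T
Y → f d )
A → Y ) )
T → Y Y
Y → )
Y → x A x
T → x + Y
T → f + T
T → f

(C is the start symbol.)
No reduce-reduce conflicts

A reduce-reduce conflict occurs when an LR(0) state has two complete items [A → α .] and [B → β .] — both call for a reduction, and with no lookahead the parser cannot choose between them.

Augment with C' → C and build the canonical LR(0) collection (I0 = CLOSURE({[C' → . C]}), then GOTO on every symbol after a dot until no new states appear). It has 22 states:
  I0: { [C → . ) T], [C' → . C] }  — shift
  I1: { [C → ) . T], [T → . Y Y], [T → . f + T], [T → . f], [T → . x + Y], [Y → . )], [Y → . f d )], [Y → . x A x] }  — shift
  I2: { [C' → C .] }  — accept
  I3: { [Y → ) .] }  — reduce
  I4: { [C → ) T .] }  — reduce
  I5: { [T → Y . Y], [Y → . )], [Y → . f d )], [Y → . x A x] }  — shift
  I6: { [T → f . + T], [T → f .], [Y → f . d )] }  — shift, reduce
  I7: { [A → . Y ) )], [T → x . + Y], [Y → . )], [Y → . f d )], [Y → . x A x], [Y → x . A x] }  — shift
  I8: { [T → x + . Y], [Y → . )], [Y → . f d )], [Y → . x A x] }  — shift
  I9: { [Y → x A . x] }  — shift
  I10: { [A → Y . ) )] }  — shift
  I11: { [Y → f . d )] }  — shift
  I12: { [A → . Y ) )], [Y → . )], [Y → . f d )], [Y → . x A x], [Y → x . A x] }  — shift
  I13: { [Y → f d . )] }  — shift
  I14: { [Y → f d ) .] }  — reduce
  I15: { [A → Y ) . )] }  — shift
  I16: { [A → Y ) ) .] }  — reduce
  I17: { [Y → x A x .] }  — reduce
  I18: { [T → x + Y .] }  — reduce
  I19: { [T → . Y Y], [T → . f + T], [T → . f], [T → . x + Y], [T → f + . T], [Y → . )], [Y → . f d )], [Y → . x A x] }  — shift
  I20: { [T → f + T .] }  — reduce
  I21: { [T → Y Y .] }  — reduce

No state contains more than one complete item.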